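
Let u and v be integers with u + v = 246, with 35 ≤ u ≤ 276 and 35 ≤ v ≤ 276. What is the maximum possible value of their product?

uv = u(246 − u) is maximized when u is as near 246/2 as the bounds allow.
Taking u = 123 and v = 123 (both in [35, 276]) gives uv = 15129.

15129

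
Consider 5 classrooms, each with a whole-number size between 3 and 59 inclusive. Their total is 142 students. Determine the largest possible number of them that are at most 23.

4

Suppose k of them are at most 23. Those contribute at most 23 each and the rest at most 59 each.
So the total is at most 23k + 59(5 − k) = 295 − 36k. This must still be ≥ 142, so k ≤ 4.
k = 4 is achieved by 4 values at 23 and 1 at 59, total 151; lower one of the 59's by 9 (still > 23) to reach 142.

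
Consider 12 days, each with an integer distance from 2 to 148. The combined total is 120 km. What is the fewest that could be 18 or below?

7

If only k of them are at most 18, the other 12 − k are at least 19, so the total is at least (12 − k)·19 + k·2.
This is ≤ 120, so (12 − k)·19 + 2k ≤ 120, which gives k ≥ 7.
Exactly 7 works: 7 values at 2 and 5 at 19 total 109; raise one of the low values by 11 (still ≤ 18) to hit 120.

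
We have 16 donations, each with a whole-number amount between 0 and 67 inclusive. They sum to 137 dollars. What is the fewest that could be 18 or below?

9

If only k of them are at most 18, the other 16 − k are at least 19, so the total is at least (16 − k)·19 + k·0.
This is ≤ 137, so (16 − k)·19 + 0k ≤ 137, which gives k ≥ 9.
Exactly 9 works: 9 values at 0 and 7 at 19 total 133; raise one of the low values by 4 (still ≤ 18) to hit 137.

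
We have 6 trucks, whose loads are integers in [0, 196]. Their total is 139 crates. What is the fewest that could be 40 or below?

3

Each value above 40 is at least 41, contributing at least 41 − 0 = 41 above the floor 0.
The sum exceeds the floor total 0 by 139, so at most ⌊139/41⌋ = 3 exceed 40, and at least 3 are ≤ 40.
Exactly 3 works: 3 values at 0 and 3 at 41 total 123; raise one of the low values by 16 (still ≤ 40) to hit 139.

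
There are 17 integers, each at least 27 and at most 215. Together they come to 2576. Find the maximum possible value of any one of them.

Maximizing one value means minimizing the remaining 16.
The other 16 contribute at least 16 × 27 = 432, leaving at most 2576 − 432 = 2144.
But each integer is capped at 215, so the maximum is 215.
Achievable: one at 215 and the other 16 totalling 2361, which fits since 16 × 27 ≤ 2361 ≤ 16 × 215.

215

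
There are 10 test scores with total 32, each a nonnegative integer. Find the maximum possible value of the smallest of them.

3

If every one of the 10 were at least 4, the total would be at least 10 × 4 = 40 > 32.
Taking 8 copies of 3 and 2 copies of 4 gives exactly 32, so 3 is attained.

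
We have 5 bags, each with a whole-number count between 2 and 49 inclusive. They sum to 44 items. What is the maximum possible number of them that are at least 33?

Suppose k of them are at least 33. Those contribute at least 33 each and the other 5 − k at least 2 each.
So the total is at least 33k + 2(5 − k) = 10 + 31k. This must be ≤ 44, giving k ≤ 1.
k = 1 is achieved by 1 value at 33 and 4 at 2, total 41; add 3 to one value (staying below 33) to reach 44.

1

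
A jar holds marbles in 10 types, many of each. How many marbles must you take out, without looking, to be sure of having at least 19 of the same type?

In the worst case you draw 18 of each of the 10 types: 10 × 18 = 180.
One more forces 19 of some type, so 180 + 1 = 181.

181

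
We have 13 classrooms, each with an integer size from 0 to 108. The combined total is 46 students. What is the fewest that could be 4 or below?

4

Each value above 4 is at least 5, contributing at least 5 − 0 = 5 above the floor 0.
The sum exceeds the floor total 0 by 46, so at most ⌊46/5⌋ = 9 exceed 4, and at least 4 are ≤ 4.
Exactly 4 works: 4 values at 0 and 9 at 5 total 45; raise one of the low values by 1 (still ≤ 4) to hit 46.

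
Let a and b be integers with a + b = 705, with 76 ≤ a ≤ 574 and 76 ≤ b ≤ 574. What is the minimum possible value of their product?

ab = a(705 − a) is concave in a, so over [131, 574] it is minimized at an endpoint.
The extreme feasible split is a = 131, b = 574, giving ab = 75194.

75194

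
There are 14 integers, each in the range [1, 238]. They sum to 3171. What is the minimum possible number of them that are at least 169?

12

Suppose at most 14 − j of them reach 169; then j values are ≤ 168 and the rest ≤ 238.
The total is then ≤ 168·j + 238·(14 − j) = 3332 − 70j. For this to be ≥ 3171 we need j ≤ 2, so at least 14 − 2 = 12 must reach 169.
Exactly 12 works: 12 values at 238 and 2 at 168 total 3192; lower one of the high values by 21 (still ≥ 169) to hit 3171.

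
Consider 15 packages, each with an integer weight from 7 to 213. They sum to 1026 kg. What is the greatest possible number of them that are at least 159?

With k values at 159 or above and the rest at least 7, the sum is at least 105 + 152k.
Since the sum is 1026, we need 152k ≤ 921, i.e. k ≤ 6.
k = 6 is achieved by 6 values at 159 and 9 at 7, total 1017; add 9 to one value (staying below 159) to reach 1026.

6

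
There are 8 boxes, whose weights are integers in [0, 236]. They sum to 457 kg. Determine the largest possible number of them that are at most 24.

Each value at 24 or below falls at least 236 − 24 = 212 short of the ceiling 236.
The ceiling total is 8 × 236 = 1888, and we need 457, so at most ⌊(1888 − 457)/212⌋ = 6 can be that low.
k = 6 is achieved by 6 values at 24 and 2 at 236, total 616; lower one of the 236's by 159 (still > 24) to reach 457.

6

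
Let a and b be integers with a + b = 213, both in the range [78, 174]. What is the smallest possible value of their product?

10530

For a fixed sum, ab is smallest when a and b are as far apart as possible.
At the endpoint a = 78, b = 213 − 78 = 135, so ab = 78 × 135 = 10530.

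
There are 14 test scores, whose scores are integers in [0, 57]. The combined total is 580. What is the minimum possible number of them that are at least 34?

5

If only k of them are at least 34, the other 14 − k are at most 33, so the total is at most k·57 + (14 − k)·33.
This must reach 580, so k·57 + (14 − k)·33 ≥ 580, giving k ≥ 5.
Exactly 5 works: 5 values at 57 and 9 at 33 total 582; lower one of the high values by 2 (still ≥ 34) to hit 580.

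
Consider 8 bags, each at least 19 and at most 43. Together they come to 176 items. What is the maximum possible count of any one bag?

To make one bag as large as possible, make the other 7 as small as possible.
The other 7 contribute at least 7 × 19 = 133, leaving at most 176 − 133 = 43.
Since 43 ≤ 43, this is achievable: one at 43 and 7 at 19.

43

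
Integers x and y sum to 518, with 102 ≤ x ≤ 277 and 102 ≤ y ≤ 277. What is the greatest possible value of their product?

67081

With x + y fixed, xy peaks when the two are closest together.
Taking x = 259 and y = 259 (both in [102, 277]) gives xy = 67081.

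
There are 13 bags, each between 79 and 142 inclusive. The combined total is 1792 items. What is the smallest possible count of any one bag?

88

To make one bag as small as possible, make the other 12 as large as possible.
The other 12 contribute at most 12 × 142 = 1704, leaving at least 1792 − 1704 = 88.
Since 88 ≥ 79, this is achievable: one at 88 and 12 at 142.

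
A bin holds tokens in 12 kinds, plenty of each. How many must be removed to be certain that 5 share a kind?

You could draw 4 of every kind without reaching 5 of any — 48 in all.
One more forces 5 of some kind, so 48 + 1 = 49.

49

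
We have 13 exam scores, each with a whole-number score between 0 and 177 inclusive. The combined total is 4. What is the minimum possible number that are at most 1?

If only k of them are at most 1, the other 13 − k are at least 2, so the total is at least (13 − k)·2 + k·0.
This is ≤ 4, so (13 − k)·2 + 0k ≤ 4, which gives k ≥ 11.
Exactly 11 works: 11 values at 0 and 2 at 2 total 4.

11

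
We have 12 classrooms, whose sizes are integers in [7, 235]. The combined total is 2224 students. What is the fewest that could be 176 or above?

If only k of them are at least 176, the other 12 − k are at most 175, so the total is at most k·235 + (12 − k)·175.
This must reach 2224, so k·235 + (12 − k)·175 ≥ 2224, giving k ≥ 3.
Exactly 3 works: 3 values at 235 and 9 at 175 total 2280; lower one of the high values by 56 (still ≥ 176) to hit 2224.

3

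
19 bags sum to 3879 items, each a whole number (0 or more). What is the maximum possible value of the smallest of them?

If every one of the 19 were at least 205, the total would be at least 19 × 205 = 3895 > 3879.
Equality holds with 16 values of 204 and 3 values of 205.

204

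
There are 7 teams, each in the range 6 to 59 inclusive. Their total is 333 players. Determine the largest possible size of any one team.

59

Maximizing one value means minimizing the remaining 6.
The other 6 contribute at least 6 × 6 = 36, leaving at most 333 − 36 = 297.
But each team is capped at 59, so the maximum is 59.
Achievable: one at 59 and the other 6 totalling 274, which fits since 6 × 6 ≤ 274 ≤ 6 × 59.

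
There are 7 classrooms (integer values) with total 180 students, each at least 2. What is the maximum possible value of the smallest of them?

If every one of the 7 were at least 26, the total would be at least 7 × 26 = 182 > 180.
Equality holds with 2 values of 25 and 5 values of 26.

25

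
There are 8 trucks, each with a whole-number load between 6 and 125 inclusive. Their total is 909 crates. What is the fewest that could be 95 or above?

If only k of them are at least 95, the other 8 − k are at most 94, so the total is at most k·125 + (8 − k)·94.
This must reach 909, so k·125 + (8 − k)·94 ≥ 909, giving k ≥ 6.
Exactly 6 works: 6 values at 125 and 2 at 94 total 938; lower one of the high values by 29 (still ≥ 95) to hit 909.

6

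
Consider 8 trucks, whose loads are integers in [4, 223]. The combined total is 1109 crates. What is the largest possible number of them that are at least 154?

If k of the values are ≥ 154, the total is ≥ 154k + 4(8 − k).
Setting 154k + 4(8 − k) ≤ 1109 gives 150k ≤ 1077, so k ≤ 7.
k = 7 is achieved by 7 values at 154 and 1 at 4, total 1082; add 27 to one value (staying below 154) to reach 1109.

7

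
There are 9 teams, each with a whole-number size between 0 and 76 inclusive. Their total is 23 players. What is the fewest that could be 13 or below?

8

Each value above 13 is at least 14, contributing at least 14 − 0 = 14 above the floor 0.
The sum exceeds the floor total 0 by 23, so at most ⌊23/14⌋ = 1 exceed 13, and at least 8 are ≤ 13.
Exactly 8 works: 8 values at 0 and 1 at 14 total 14; raise one of the low values by 9 (still ≤ 13) to hit 23.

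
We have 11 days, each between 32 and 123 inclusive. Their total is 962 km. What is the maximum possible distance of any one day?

123

Maximizing one value means minimizing the remaining 10.
The other 10 contribute at least 10 × 32 = 320, leaving at most 962 − 320 = 642.
But each day is capped at 123, so the maximum is 123.
Achievable: one at 123 and the other 10 totalling 839, which fits since 10 × 32 ≤ 839 ≤ 10 × 123.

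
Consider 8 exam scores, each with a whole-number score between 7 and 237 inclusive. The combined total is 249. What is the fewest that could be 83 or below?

Each value above 83 is at least 84, contributing at least 84 − 7 = 77 above the floor 7.
The sum exceeds the floor total 56 by 193, so at most ⌊193/77⌋ = 2 exceed 83, and at least 6 are ≤ 83.
Exactly 6 works: 6 values at 7 and 2 at 84 total 210; raise one of the low values by 39 (still ≤ 83) to hit 249.

6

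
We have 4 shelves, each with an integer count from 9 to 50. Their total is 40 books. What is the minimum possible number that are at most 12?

Each value above 12 is at least 13, contributing at least 13 − 9 = 4 above the floor 9.
The sum exceeds the floor total 36 by 4, so at most ⌊4/4⌋ = 1 exceed 12, and at least 3 are ≤ 12.
Exactly 3 works: 3 values at 9 and 1 at 13 total 40.

3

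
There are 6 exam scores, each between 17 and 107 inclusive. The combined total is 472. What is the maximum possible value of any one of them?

To make one score as large as possible, make the other 5 as small as possible.
The other 5 contribute at least 5 × 17 = 85, leaving at most 472 − 85 = 387.
But each score is capped at 107, so the maximum is 107.
Achievable: one at 107 and the other 5 totalling 365, which fits since 5 × 17 ≤ 365 ≤ 5 × 107.

107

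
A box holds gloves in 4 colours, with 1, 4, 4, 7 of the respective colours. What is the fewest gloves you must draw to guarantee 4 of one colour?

In the worst case you take as many as possible of each colour without reaching 4: 1 + 3 + 3 + 3 = 10.
The next one must give 4 of some colour, so 10 + 1 = 11.

11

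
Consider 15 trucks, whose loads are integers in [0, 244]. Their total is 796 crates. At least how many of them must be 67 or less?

Let j be the number exceeding 67. Then the total is ≥ 68·j + 0·(15 − j) = 0 + 68j.
So 68j ≤ 796 and j ≤ 11; hence at least 15 − 11 = 4 are ≤ 67.
Exactly 4 works: 4 values at 0 and 11 at 68 total 748; raise one of the low values by 48 (still ≤ 67) to hit 796.

4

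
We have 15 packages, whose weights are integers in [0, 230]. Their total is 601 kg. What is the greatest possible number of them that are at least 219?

2

With k values at 219 or above and the rest at least 0, the sum is at least 0 + 219k.
Since the sum is 601, we need 219k ≤ 601, i.e. k ≤ 2.
k = 2 is achieved by 2 values at 219 and 13 at 0, total 438; add 163 to one value (staying below 219) to reach 601.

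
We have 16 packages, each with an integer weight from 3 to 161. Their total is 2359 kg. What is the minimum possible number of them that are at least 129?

10

Suppose at most 16 − j of them reach 129; then j values are ≤ 128 and the rest ≤ 161.
The total is then ≤ 128·j + 161·(16 − j) = 2576 − 33j. For this to be ≥ 2359 we need j ≤ 6, so at least 16 − 6 = 10 must reach 129.
Exactly 10 works: 10 values at 161 and 6 at 128 total 2378; lower one of the high values by 19 (still ≥ 129) to hit 2359.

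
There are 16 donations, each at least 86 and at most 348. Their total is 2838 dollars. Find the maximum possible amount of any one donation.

Maximizing one value means minimizing the remaining 15.
The other 15 contribute at least 15 × 86 = 1290, leaving at most 2838 − 1290 = 1548.
But each donation is capped at 348, so the maximum is 348.
Achievable: one at 348 and the other 15 totalling 2490, which fits since 15 × 86 ≤ 2490 ≤ 15 × 348.

348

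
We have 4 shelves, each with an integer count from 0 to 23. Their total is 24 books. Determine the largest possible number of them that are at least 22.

With k values at 22 or above and the rest at least 0, the sum is at least 0 + 22k.
Since the sum is 24, we need 22k ≤ 24, i.e. k ≤ 1.
k = 1 is achieved by 1 value at 22 and 3 at 0, total 22; add 2 to one value (staying below 22) to reach 24.

1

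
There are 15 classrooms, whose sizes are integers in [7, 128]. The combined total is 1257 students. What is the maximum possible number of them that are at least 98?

12

With k values at 98 or above and the rest at least 7, the sum is at least 105 + 91k.
Since the sum is 1257, we need 91k ≤ 1152, i.e. k ≤ 12.
k = 12 is achieved by 12 values at 98 and 3 at 7, total 1197; add 60 to one value (staying below 98) to reach 1257.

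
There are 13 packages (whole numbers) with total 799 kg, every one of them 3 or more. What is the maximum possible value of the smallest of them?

If every one of the 13 were at least 62, the total would be at least 13 × 62 = 806 > 799.
Taking 7 copies of 61 and 6 copies of 62 gives exactly 799, so 61 is attained.

61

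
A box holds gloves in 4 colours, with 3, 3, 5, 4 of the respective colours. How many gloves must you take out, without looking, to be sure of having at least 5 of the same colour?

15

In the worst case you take as many as possible of each colour without reaching 5: 3 + 3 + 4 + 4 = 14.
The next one must give 5 of some colour, so 14 + 1 = 15.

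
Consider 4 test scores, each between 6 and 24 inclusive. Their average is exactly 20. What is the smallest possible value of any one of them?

8

To make one score as small as possible, make the other 3 as large as possible.
The total is 4 × 20 = 80.
The other 3 contribute at most 3 × 24 = 72, leaving at least 80 − 72 = 8.
Since 8 ≥ 6, this is achievable: one at 8 and 3 at 24.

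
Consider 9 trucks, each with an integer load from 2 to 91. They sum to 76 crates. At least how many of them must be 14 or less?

Each value above 14 is at least 15, contributing at least 15 − 2 = 13 above the floor 2.
The sum exceeds the floor total 18 by 58, so at most ⌊58/13⌋ = 4 exceed 14, and at least 5 are ≤ 14.
Exactly 5 works: 5 values at 2 and 4 at 15 total 70; raise one of the low values by 6 (still ≤ 14) to hit 76.

5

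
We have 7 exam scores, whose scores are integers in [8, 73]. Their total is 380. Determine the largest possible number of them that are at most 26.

Suppose k of them are at most 26. Those contribute at most 26 each and the rest at most 73 each.
So the total is at most 26k + 73(7 − k) = 511 − 47k. This must still be ≥ 380, so k ≤ 2.
k = 2 is achieved by 2 values at 26 and 5 at 73, total 417; lower one of the 73's by 37 (still > 26) to reach 380.

2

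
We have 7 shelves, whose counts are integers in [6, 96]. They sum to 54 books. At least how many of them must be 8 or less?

3

If only k of them are at most 8, the other 7 − k are at least 9, so the total is at least (7 − k)·9 + k·6.
This is ≤ 54, so (7 − k)·9 + 6k ≤ 54, which gives k ≥ 3.
Exactly 3 works: 3 values at 6 and 4 at 9 total 54.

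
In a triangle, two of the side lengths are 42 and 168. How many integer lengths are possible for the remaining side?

83

The triangle inequality gives |42 − 168| < c < 42 + 168, i.e. 126 < c < 210.
So c can be any integer from 127 to 209: 83 values.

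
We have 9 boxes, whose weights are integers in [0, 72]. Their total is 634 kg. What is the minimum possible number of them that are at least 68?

If only k of them are at least 68, the other 9 − k are at most 67, so the total is at most k·72 + (9 − k)·67.
This must reach 634, so k·72 + (9 − k)·67 ≥ 634, giving k ≥ 7.
Exactly 7 works: 7 values at 72 and 2 at 67 total 638; lower one of the high values by 4 (still ≥ 68) to hit 634.

7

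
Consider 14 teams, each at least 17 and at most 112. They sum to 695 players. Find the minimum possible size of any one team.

Minimizing one value means maximizing the remaining 13.
The other 13 can take up 13 × 112 = 1456 ≥ 695 − 17, so one team can sit at its floor of 17.
Achievable: one at 17 and the other 13 totalling 678, which fits since 13 × 17 ≤ 678 ≤ 13 × 112.

17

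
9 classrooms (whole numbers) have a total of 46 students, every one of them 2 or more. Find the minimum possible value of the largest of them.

If every one of the 9 were at most 5, the total would be at most 9 × 5 = 45 < 46.
Achievable: 1 of them at 6 and 8 at 5 total 46.

6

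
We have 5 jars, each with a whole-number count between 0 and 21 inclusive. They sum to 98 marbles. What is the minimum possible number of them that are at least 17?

4

If only k of them are at least 17, the other 5 − k are at most 16, so the total is at most k·21 + (5 − k)·16.
This must reach 98, so k·21 + (5 − k)·16 ≥ 98, giving k ≥ 4.
Exactly 4 works: 4 values at 21 and 1 at 16 total 100; lower one of the high values by 2 (still ≥ 17) to hit 98.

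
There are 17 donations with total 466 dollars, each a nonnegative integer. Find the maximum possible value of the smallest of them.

The 17 values sum to 466, so their minimum is at most ⌊466/17⌋ = 27.
Achievable: 10 of them at 27 and 7 at 28 total 466.

27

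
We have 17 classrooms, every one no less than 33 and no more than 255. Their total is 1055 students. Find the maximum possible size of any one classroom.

Maximizing one value means minimizing the remaining 16.
The other 16 contribute at least 16 × 33 = 528, leaving at most 1055 − 528 = 527.
But each classroom is capped at 255, so the maximum is 255.
Achievable: one at 255 and the other 16 totalling 800, which fits since 16 × 33 ≤ 800 ≤ 16 × 255.

255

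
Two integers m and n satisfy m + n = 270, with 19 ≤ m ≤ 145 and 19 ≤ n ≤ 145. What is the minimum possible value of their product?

For a fixed sum, mn is smallest when m and n are as far apart as possible.
The extreme feasible split is m = 125, n = 145, giving mn = 18125.

18125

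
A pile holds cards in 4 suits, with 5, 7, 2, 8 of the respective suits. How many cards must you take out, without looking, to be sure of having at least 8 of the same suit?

22

In the worst case you take as many as possible of each suit without reaching 8: 5 + 7 + 2 + 7 = 21.
The next one must give 8 of some suit, so 21 + 1 = 22.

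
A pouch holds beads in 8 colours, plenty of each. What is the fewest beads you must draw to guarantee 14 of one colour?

105

You could draw 13 of every colour without reaching 14 of any — 104 in all.
One more forces 14 of some colour, so 104 + 1 = 105.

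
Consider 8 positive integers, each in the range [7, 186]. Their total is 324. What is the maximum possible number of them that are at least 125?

Suppose k of them are at least 125. Those contribute at least 125 each and the other 8 − k at least 7 each.
So the total is at least 125k + 7(8 − k) = 56 + 118k. This must be ≤ 324, giving k ≤ 2.
k = 2 is achieved by 2 values at 125 and 6 at 7, total 292; add 32 to one value (staying below 125) to reach 324.

2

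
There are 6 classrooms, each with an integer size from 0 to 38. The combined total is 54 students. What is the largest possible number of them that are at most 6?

Each value at 6 or below falls at least 38 − 6 = 32 short of the ceiling 38.
The ceiling total is 6 × 38 = 228, and we need 54, so at most ⌊(228 − 54)/32⌋ = 5 can be that low.
k = 5 is achieved by 5 values at 6 and 1 at 38, total 68; lower one of the 38's by 14 (still > 6) to reach 54.

5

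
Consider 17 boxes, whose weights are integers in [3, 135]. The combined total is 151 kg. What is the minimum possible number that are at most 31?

Each value above 31 is at least 32, contributing at least 32 − 3 = 29 above the floor 3.
The sum exceeds the floor total 51 by 100, so at most ⌊100/29⌋ = 3 exceed 31, and at least 14 are ≤ 31.
Exactly 14 works: 14 values at 3 and 3 at 32 total 138; raise one of the low values by 13 (still ≤ 31) to hit 151.

14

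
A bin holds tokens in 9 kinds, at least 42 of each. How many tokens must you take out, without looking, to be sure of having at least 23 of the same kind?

199

In the worst case you draw 22 of each of the 9 kinds: 9 × 22 = 198.
One more forces 23 of some kind, so 198 + 1 = 199.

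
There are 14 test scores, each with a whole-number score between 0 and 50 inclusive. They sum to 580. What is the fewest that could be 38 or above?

Each value short of 38 is at most 37, costing at least 50 − 37 = 13 against the maximum total of 700.
We can afford to lose at most 700 − 580 = 120, so at most ⌊120/13⌋ = 9 fall short, and at least 5 are ≥ 38.
Exactly 5 works: 5 values at 50 and 9 at 37 total 583; lower one of the high values by 3 (still ≥ 38) to hit 580.

5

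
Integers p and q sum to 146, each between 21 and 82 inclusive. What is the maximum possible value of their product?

With p + q fixed, pq peaks when the two are closest together.
Taking p = 73 and q = 73 (both in [21, 82]) gives pq = 5329.

5329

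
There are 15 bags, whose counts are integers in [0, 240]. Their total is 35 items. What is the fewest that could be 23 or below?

14

Let j be the number exceeding 23. Then the total is ≥ 24·j + 0·(15 − j) = 0 + 24j.
So 24j ≤ 35 and j ≤ 1; hence at least 15 − 1 = 14 are ≤ 23.
Exactly 14 works: 14 values at 0 and 1 at 24 total 24; raise one of the low values by 11 (still ≤ 23) to hit 35.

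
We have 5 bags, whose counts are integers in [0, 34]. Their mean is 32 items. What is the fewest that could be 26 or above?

The total is 5 × 32 = 160.
Suppose at most 5 − j of them reach 26; then j values are ≤ 25 and the rest ≤ 34.
The total is then ≤ 25·j + 34·(5 − j) = 170 − 9j. For this to be ≥ 160 we need j ≤ 1, so at least 5 − 1 = 4 must reach 26.
Exactly 4 works: 4 values at 34 and 1 at 25 total 161; lower one of the high values by 1 (still ≥ 26) to hit 160.

4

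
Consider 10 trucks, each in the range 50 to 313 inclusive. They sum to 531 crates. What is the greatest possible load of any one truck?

To make one truck as large as possible, make the other 9 as small as possible.
The other 9 contribute at least 9 × 50 = 450, leaving at most 531 − 450 = 81.
Since 81 ≤ 313, this is achievable: one at 81 and 9 at 50.

81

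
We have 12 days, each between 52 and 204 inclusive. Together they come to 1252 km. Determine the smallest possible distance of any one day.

Minimizing one value means maximizing the remaining 11.
The other 11 can take up 11 × 204 = 2244 ≥ 1252 − 52, so one day can sit at its floor of 52.
Achievable: one at 52 and the other 11 totalling 1200, which fits since 11 × 52 ≤ 1200 ≤ 11 × 204.

52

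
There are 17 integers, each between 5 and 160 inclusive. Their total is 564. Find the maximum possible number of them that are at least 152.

3

If k of the values are ≥ 152, the total is ≥ 152k + 5(17 − k).
Setting 152k + 5(17 − k) ≤ 564 gives 147k ≤ 479, so k ≤ 3.
k = 3 is achieved by 3 values at 152 and 14 at 5, total 526; add 38 to one value (staying below 152) to reach 564.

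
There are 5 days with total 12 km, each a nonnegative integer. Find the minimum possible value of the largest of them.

3

The 5 values sum to 12, so their maximum is at least ⌈12/5⌉ = 3.
Achievable: 2 of them at 3 and 3 at 2 total 12.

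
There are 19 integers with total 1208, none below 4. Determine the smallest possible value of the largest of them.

Some value must be at least ⌈1208/19⌉ = 64, since 19 × 63 = 1197 < 1208.
Achievable: 11 of them at 64 and 8 at 63 total 1208.

64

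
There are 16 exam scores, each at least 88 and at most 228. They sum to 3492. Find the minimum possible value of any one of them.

Minimizing one value means maximizing the remaining 15.
The other 15 can take up 15 × 228 = 3420 ≥ 3492 − 88, so one score can sit at its floor of 88.
Achievable: one at 88 and the other 15 totalling 3404, which fits since 15 × 88 ≤ 3404 ≤ 15 × 228.

88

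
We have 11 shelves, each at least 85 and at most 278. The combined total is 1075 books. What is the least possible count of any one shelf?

85

To make one shelf as small as possible, make the other 10 as large as possible.
The other 10 can take up 10 × 278 = 2780 ≥ 1075 − 85, so one shelf can sit at its floor of 85.
Achievable: one at 85 and the other 10 totalling 990, which fits since 10 × 85 ≤ 990 ≤ 10 × 278.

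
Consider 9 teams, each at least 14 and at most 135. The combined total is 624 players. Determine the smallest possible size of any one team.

14

To make one team as small as possible, make the other 8 as large as possible.
The other 8 can take up 8 × 135 = 1080 ≥ 624 − 14, so one team can sit at its floor of 14.
Achievable: one at 14 and the other 8 totalling 610, which fits since 8 × 14 ≤ 610 ≤ 8 × 135.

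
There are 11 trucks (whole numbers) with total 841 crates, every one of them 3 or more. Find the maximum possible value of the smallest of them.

76

If every one of the 11 were at least 77, the total would be at least 11 × 77 = 847 > 841.
Taking 6 copies of 76 and 5 copies of 77 gives exactly 841, so 76 is attained.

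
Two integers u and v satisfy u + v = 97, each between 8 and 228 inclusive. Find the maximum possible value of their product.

2352

uv = u(97 − u) is maximized when u is as near 97/2 as the bounds allow.
Taking u = 48 and v = 49 (both in [8, 228]) gives uv = 2352.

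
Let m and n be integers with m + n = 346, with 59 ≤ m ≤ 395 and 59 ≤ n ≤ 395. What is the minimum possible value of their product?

16933

Since m + n is fixed, pushing one of them to its bound minimizes the product.
At the endpoint m = 59, n = 346 − 59 = 287, so mn = 59 × 287 = 16933.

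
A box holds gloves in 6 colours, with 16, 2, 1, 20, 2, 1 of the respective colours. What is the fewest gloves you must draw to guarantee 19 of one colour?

41

In the worst case you take as many as possible of each colour without reaching 19: 16 + 2 + 1 + 18 + 2 + 1 = 40.
The next one must give 19 of some colour, so 40 + 1 = 41.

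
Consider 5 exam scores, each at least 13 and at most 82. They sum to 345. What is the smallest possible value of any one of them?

17

To make one score as small as possible, make the other 4 as large as possible.
The other 4 contribute at most 4 × 82 = 328, leaving at least 345 − 328 = 17.
Since 17 ≥ 13, this is achievable: one at 17 and 4 at 82.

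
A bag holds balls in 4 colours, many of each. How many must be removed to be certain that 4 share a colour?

In the worst case you draw 3 of each of the 4 colours: 4 × 3 = 12.
One more forces 4 of some colour, so 12 + 1 = 13.

13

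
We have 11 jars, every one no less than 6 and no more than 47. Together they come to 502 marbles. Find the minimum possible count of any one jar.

32

Minimizing one value means maximizing the remaining 10.
The other 10 contribute at most 10 × 47 = 470, leaving at least 502 − 470 = 32.
Since 32 ≥ 6, this is achievable: one at 32 and 10 at 47.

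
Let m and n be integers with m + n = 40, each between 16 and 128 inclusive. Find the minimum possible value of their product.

384

Since m + n is fixed, pushing one of them to its bound minimizes the product.
The extreme feasible split is m = 16, n = 24, giving mn = 384.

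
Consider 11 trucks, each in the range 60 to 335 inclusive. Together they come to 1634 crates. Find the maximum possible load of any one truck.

335

Maximizing one value means minimizing the remaining 10.
The other 10 contribute at least 10 × 60 = 600, leaving at most 1634 − 600 = 1034.
But each truck is capped at 335, so the maximum is 335.
Achievable: one at 335 and the other 10 totalling 1299, which fits since 10 × 60 ≤ 1299 ≤ 10 × 335.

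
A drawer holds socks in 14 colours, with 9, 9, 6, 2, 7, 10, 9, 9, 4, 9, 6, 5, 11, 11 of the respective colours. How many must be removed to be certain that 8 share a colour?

In the worst case you take as many as possible of each colour without reaching 8: 7 + 7 + 6 + 2 + 7 + 7 + 7 + 7 + 4 + 7 + 6 + 5 + 7 + 7 = 86.
The next one must give 8 of some colour, so 86 + 1 = 87.

87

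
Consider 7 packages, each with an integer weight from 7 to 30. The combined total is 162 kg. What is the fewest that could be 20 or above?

Each value short of 20 is at most 19, costing at least 30 − 19 = 11 against the maximum total of 210.
We can afford to lose at most 210 − 162 = 48, so at most ⌊48/11⌋ = 4 fall short, and at least 3 are ≥ 20.
Exactly 3 works: 3 values at 30 and 4 at 19 total 166; lower one of the high values by 4 (still ≥ 20) to hit 162.

3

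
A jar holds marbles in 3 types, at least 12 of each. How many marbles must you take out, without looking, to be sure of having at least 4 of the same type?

In the worst case you draw 3 of each of the 3 types: 3 × 3 = 9.
One more forces 4 of some type, so 9 + 1 = 10.

10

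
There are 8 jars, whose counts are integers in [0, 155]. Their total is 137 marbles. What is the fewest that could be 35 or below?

Let j be the number exceeding 35. Then the total is ≥ 36·j + 0·(8 − j) = 0 + 36j.
So 36j ≤ 137 and j ≤ 3; hence at least 8 − 3 = 5 are ≤ 35.
Exactly 5 works: 5 values at 0 and 3 at 36 total 108; raise one of the low values by 29 (still ≤ 35) to hit 137.

5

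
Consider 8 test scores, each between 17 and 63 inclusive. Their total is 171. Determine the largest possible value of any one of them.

52

To make one score as large as possible, make the other 7 as small as possible.
The other 7 contribute at least 7 × 17 = 119, leaving at most 171 − 119 = 52.
Since 52 ≤ 63, this is achievable: one at 52 and 7 at 17.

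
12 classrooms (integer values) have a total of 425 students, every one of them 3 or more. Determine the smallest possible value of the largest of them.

If every one of the 12 were at most 35, the total would be at most 12 × 35 = 420 < 425.
Equality holds with 5 values of 36 and 7 values of 35.

36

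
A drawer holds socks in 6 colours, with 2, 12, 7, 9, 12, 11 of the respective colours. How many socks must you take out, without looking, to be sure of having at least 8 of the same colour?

In the worst case you take as many as possible of each colour without reaching 8: 2 + 7 + 7 + 7 + 7 + 7 = 37.
The next one must give 8 of some colour, so 37 + 1 = 38.

38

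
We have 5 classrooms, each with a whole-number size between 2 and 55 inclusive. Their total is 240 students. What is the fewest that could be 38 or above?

4

If only k of them are at least 38, the other 5 − k are at most 37, so the total is at most k·55 + (5 − k)·37.
This must reach 240, so k·55 + (5 − k)·37 ≥ 240, giving k ≥ 4.
Exactly 4 works: 4 values at 55 and 1 at 37 total 257; lower one of the high values by 17 (still ≥ 38) to hit 240.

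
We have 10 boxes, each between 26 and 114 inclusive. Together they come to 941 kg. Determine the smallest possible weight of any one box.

To make one box as small as possible, make the other 9 as large as possible.
The other 9 can take up 9 × 114 = 1026 ≥ 941 − 26, so one box can sit at its floor of 26.
Achievable: one at 26 and the other 9 totalling 915, which fits since 9 × 26 ≤ 915 ≤ 9 × 114.

26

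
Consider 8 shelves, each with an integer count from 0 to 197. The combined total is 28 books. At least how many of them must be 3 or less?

1

Let j be the number exceeding 3. Then the total is ≥ 4·j + 0·(8 − j) = 0 + 4j.
So 4j ≤ 28 and j ≤ 7; hence at least 8 − 7 = 1 are ≤ 3.
Exactly 1 works: 1 value at 0 and 7 at 4 total 28.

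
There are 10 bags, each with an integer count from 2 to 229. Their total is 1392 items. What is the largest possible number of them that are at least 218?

Suppose k of them are at least 218. Those contribute at least 218 each and the other 10 − k at least 2 each.
So the total is at least 218k + 2(10 − k) = 20 + 216k. This must be ≤ 1392, giving k ≤ 6.
k = 6 is achieved by 6 values at 218 and 4 at 2, total 1316; add 76 to one value (staying below 218) to reach 1392.

6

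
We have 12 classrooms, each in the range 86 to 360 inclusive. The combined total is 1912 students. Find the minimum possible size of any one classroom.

86

Minimizing one value means maximizing the remaining 11.
The other 11 can take up 11 × 360 = 3960 ≥ 1912 − 86, so one classroom can sit at its floor of 86.
Achievable: one at 86 and the other 11 totalling 1826, which fits since 11 × 86 ≤ 1826 ≤ 11 × 360.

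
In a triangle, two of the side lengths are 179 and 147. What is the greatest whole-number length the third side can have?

The third side must be less than 179 + 147 = 326.
The largest integer below 326 is 325.

325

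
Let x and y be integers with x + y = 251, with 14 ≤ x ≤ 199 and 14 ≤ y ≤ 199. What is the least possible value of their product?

10348

For a fixed sum, xy is smallest when x and y are as far apart as possible.
The extreme feasible split is x = 52, y = 199, giving xy = 10348.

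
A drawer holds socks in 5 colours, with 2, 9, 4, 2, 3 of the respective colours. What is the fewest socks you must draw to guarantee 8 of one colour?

In the worst case you take as many as possible of each colour without reaching 8: 2 + 7 + 4 + 2 + 3 = 18.
The next one must give 8 of some colour, so 18 + 1 = 19.

19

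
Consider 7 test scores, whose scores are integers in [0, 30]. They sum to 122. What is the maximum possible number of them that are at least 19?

6

If k of the values are ≥ 19, the total is ≥ 19k + 0(7 − k).
Setting 19k + 0(7 − k) ≤ 122 gives 19k ≤ 122, so k ≤ 6.
k = 6 is achieved by 6 values at 19 and 1 at 0, total 114; add 8 to one value (staying below 19) to reach 122.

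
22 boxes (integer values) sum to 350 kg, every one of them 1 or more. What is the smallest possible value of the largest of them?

16

The 22 values sum to 350, so their maximum is at least ⌈350/22⌉ = 16.
Equality holds with 20 values of 16 and 2 values of 15.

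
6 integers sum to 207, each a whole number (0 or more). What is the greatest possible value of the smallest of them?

34

The 6 values sum to 207, so their minimum is at most ⌊207/6⌋ = 34.
Equality holds with 3 values of 34 and 3 values of 35.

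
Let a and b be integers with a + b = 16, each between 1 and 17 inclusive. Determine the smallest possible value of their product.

Since a + b is fixed, pushing one of them to its bound minimizes the product.
At the endpoint a = 1, b = 16 − 1 = 15, so ab = 1 × 15 = 15.

15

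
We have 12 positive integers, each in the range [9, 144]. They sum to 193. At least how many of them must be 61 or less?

Each value above 61 is at least 62, contributing at least 62 − 9 = 53 above the floor 9.
The sum exceeds the floor total 108 by 85, so at most ⌊85/53⌋ = 1 exceed 61, and at least 11 are ≤ 61.
Exactly 11 works: 11 values at 9 and 1 at 62 total 161; raise one of the low values by 32 (still ≤ 61) to hit 193.

11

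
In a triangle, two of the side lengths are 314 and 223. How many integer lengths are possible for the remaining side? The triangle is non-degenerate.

The triangle inequality gives |314 − 223| < c < 314 + 223, i.e. 91 < c < 537.
So c can be any integer from 92 to 536: 445 values.

445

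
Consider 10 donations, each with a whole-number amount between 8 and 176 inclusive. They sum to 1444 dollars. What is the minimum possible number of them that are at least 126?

4

Each value short of 126 is at most 125, costing at least 176 − 125 = 51 against the maximum total of 1760.
We can afford to lose at most 1760 − 1444 = 316, so at most ⌊316/51⌋ = 6 fall short, and at least 4 are ≥ 126.
Exactly 4 works: 4 values at 176 and 6 at 125 total 1454; lower one of the high values by 10 (still ≥ 126) to hit 1444.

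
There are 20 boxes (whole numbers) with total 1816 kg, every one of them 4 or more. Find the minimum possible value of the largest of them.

91

Some value must be at least ⌈1816/20⌉ = 91, since 20 × 90 = 1800 < 1816.
Equality holds with 16 values of 91 and 4 values of 90.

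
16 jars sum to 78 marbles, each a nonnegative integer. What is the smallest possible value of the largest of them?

The 16 values sum to 78, so their maximum is at least ⌈78/16⌉ = 5.
Achievable: 14 of them at 5 and 2 at 4 total 78.

5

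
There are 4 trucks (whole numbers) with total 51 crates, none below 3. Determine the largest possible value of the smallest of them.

If every one of the 4 were at least 13, the total would be at least 4 × 13 = 52 > 51.
Equality holds with 1 value of 12 and 3 values of 13.

12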